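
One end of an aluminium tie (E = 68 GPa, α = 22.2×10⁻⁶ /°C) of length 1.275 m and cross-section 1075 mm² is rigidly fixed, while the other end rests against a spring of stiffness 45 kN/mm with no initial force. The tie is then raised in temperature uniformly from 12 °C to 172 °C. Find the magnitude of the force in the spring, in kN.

P ≈ 114 kN

If the spring were absent the tie would lengthen by αΔT L = 22.2×10⁻⁶ × 160 × 1275 = 4.529 mm.
Let P be the compressive force at the spring. The tie shortens elastically by PL/(AE) and the spring compresses by P/k; together these equal δ_free.
So P = δ_free / [L/(AE) + 1/k] = 4.529 / [ 1275/(1075×68×10³) + 1/(45×10³) ].
P = 4.529 / 3.966×10⁻⁵ = 114200 N.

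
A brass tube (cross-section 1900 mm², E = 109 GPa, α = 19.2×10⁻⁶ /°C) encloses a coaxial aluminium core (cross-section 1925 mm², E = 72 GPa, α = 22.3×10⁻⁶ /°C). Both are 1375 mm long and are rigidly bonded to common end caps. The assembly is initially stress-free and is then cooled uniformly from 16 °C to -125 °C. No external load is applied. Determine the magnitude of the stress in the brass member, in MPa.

σ ≈ 19.1 MPa (compressive)

Equilibrium of a rigid end plate with no external load gives equal and opposite internal forces ±P in the two members. Since α_{aluminium} > α_{brass}, cooling drives the aluminium into tension and the brass into compression.
Compatibility of the two members (thermal + elastic change equal): (α₁ − α₂)ΔT = P·[1/(A₁E₁) + 1/(A₂E₂)].
|α₁ − α₂|·ΔT = 3.1×10⁻⁶ × 141 = 0.0004371.
1/(A₁E₁) + 1/(A₂E₂) = 1/(1900×109×10³) + 1/(1925×72×10³) = 1.204×10⁻⁸ N⁻¹.
P = 0.0004371 / 1.204×10⁻⁸ = 36290 N = 36.29 kN.
σ_{brass} = P/A₁ = 36290/1900 = 19.1 MPa, compressive.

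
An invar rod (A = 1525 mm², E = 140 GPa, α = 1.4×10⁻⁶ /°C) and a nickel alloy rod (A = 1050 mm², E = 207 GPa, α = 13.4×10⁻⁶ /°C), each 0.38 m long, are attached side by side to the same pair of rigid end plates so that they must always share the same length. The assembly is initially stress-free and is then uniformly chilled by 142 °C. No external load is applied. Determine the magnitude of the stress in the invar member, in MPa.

σ ≈ 120 MPa (compressive)

Both members must finish at the same length. With the larger α, the nickel alloy tends to over-contract; the plates restrain it, putting the nickel alloy in tension and the invar in compression. With no external load the two internal forces are equal and opposite, magnitude P.
Compatibility of the two members (thermal + elastic change equal): (α₁ − α₂)ΔT = P·[1/(A₁E₁) + 1/(A₂E₂)].
|α₁ − α₂|·ΔT = 12×10⁻⁶ × 142 = 0.001704.
1/(A₁E₁) + 1/(A₂E₂) = 1/(1525×140×10³) + 1/(1050×207×10³) = 9.285×10⁻⁹ N⁻¹.
P = 0.001704 / 9.285×10⁻⁹ = 183500 N = 183.5 kN.
σ_{invar} = P/A₁ = 183500/1525 = 120.3 MPa, compressive.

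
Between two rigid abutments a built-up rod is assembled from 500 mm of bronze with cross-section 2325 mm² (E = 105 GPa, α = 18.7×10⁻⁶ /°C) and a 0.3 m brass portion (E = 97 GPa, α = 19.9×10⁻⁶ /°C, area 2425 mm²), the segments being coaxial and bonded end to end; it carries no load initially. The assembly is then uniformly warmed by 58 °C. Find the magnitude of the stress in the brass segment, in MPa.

σ ≈ 110 MPa (compressive)

Free thermal expansion of the whole bar: Σ αᵢΔT Lᵢ = 18.7×10⁻⁶×58×500 + 19.9×10⁻⁶×58×300 = 0.8886 mm.
The walls prevent any net length change, so an axial force P (same in every segment) develops. Compatibility: P · Σ Lᵢ/(AᵢEᵢ) = δ_free.
Σ Lᵢ/(AᵢEᵢ) = 500/(2325×105×10³) + 300/(2425×97×10³) = 3.324×10⁻⁶ mm/N.
Hence P = δ_free / Σ(L/AE) = 0.8886/3.324×10⁻⁶ = 267.4 kN (compressive).
σ_{brass} = P / A = 267400 / 2425 = 110.2 MPa.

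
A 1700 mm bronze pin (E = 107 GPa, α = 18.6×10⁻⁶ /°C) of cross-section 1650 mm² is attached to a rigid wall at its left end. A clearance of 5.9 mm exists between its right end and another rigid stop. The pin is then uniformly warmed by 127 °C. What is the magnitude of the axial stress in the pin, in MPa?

σ ≈ 0 MPa

Unrestrained expansion: δ_free = αΔT L = 18.6×10⁻⁶ × 127 × 1700 = 4.016 mm.
Since δ_free = 4.02 mm is less than the 5.9 mm gap, the pin never touches the wall. No axial force develops.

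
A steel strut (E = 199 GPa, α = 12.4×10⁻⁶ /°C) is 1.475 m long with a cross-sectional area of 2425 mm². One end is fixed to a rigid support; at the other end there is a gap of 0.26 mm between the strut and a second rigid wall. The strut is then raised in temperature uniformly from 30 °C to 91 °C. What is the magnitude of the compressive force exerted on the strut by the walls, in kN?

P ≈ 280 kN

If the wall were absent the strut would grow by αΔT L = 12.4×10⁻⁶ × 61 × 1475 = 1.116 mm.
The gap closes (δ_free > 0.26 mm) and the wall then resists a further 1.116 − 0.26 = 0.8557 mm of expansion.
So σ = E(δ_free − g)/L = 199×10³ × 0.8557/1475 = 115.4 MPa.
Force on the wall = σA = 115.4 × 2425 mm² = 280 kN.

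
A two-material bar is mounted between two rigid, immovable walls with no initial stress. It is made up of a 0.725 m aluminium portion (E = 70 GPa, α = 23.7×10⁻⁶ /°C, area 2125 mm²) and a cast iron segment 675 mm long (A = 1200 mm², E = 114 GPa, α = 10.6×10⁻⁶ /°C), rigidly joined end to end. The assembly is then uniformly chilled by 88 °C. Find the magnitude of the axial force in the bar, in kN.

If the supports were absent, the total length change would be Σ αᵢΔT Lᵢ = 23.7×10⁻⁶×88×725 + 10.6×10⁻⁶×88×675 = 2.142 mm.
The walls prevent any net length change, so an axial force P (same in every segment) develops. Compatibility: P · Σ Lᵢ/(AᵢEᵢ) = δ_free.
The series flexibility is Σ Lᵢ/(AᵢEᵢ) = 725/(2125×70×10³) + 675/(1200×114×10³) = 9.808×10⁻⁶ mm/N.
So P = 2.142 / 9.808×10⁻⁶ = 218.4 kN, tensile.

P ≈ 218 kN (tensile)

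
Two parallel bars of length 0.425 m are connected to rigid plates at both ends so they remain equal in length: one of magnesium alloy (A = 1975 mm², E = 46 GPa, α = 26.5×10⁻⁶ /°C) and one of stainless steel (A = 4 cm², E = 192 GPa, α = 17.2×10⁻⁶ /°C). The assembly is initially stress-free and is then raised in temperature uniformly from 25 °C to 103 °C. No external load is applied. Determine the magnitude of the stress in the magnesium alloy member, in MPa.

The magnesium alloy has the larger α, so on heating it would change length more than the stainless steel if both were free. The rigid plates force a common final length, so the magnesium alloy is put into compression and the stainless steel into tension, with equal and opposite forces P (no external load).
Compatibility of the two members (thermal + elastic change equal): (α₁ − α₂)ΔT = P·[1/(A₁E₁) + 1/(A₂E₂)].
|α₁ − α₂|·ΔT = 9.3×10⁻⁶ × 78 = 0.0007254.
1/(A₁E₁) + 1/(A₂E₂) = 1/(1975×46×10³) + 1/(400×192×10³) = 2.403×10⁻⁸ N⁻¹.
So P = 0.0007254 / 2.403×10⁻⁸ = 30.19 kN.
σ_{magnesium alloy} = P/A₁ = 30190/1975 = 15.29 MPa, compressive.

σ ≈ 15.3 MPa (compressive)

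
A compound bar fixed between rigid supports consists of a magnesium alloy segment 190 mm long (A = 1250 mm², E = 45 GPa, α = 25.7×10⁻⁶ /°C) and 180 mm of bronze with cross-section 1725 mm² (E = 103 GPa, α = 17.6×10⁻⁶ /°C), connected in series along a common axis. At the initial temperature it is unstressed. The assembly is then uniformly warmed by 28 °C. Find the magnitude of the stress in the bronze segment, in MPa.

σ ≈ 29.8 MPa (compressive)

With the walls removed the bar would change length by δ_free = Σ αᵢΔT Lᵢ = 25.7×10⁻⁶×28×190 + 17.6×10⁻⁶×28×180 = 0.2254 mm.
The walls prevent any net length change, so an axial force P (same in every segment) develops. Compatibility: P · Σ Lᵢ/(AᵢEᵢ) = δ_free.
Σ Lᵢ/(AᵢEᵢ) = 190/(1250×45×10³) + 180/(1725×103×10³) = 4.391×10⁻⁶ mm/N.
P = 0.2254 / 4.391×10⁻⁶ = 51340 N = 51.34 kN, compressive.
σ_{bronze} = P / A = 51340 / 1725 = 29.76 MPa.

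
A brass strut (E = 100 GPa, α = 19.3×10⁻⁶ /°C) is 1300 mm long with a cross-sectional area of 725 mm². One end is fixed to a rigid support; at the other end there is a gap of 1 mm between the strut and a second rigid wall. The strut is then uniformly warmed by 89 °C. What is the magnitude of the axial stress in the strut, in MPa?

Free thermal elongation = αΔT L = 19.3×10⁻⁶ × 89 × 1300 = 2.233 mm.
The gap closes (δ_free > 1 mm) and the wall then resists a further 2.233 − 1 = 1.233 mm of expansion.
So σ = E(δ_free − g)/L = 100×10³ × 1.233/1300 = 94.85 MPa.

σ ≈ 94.8 MPa (compressive)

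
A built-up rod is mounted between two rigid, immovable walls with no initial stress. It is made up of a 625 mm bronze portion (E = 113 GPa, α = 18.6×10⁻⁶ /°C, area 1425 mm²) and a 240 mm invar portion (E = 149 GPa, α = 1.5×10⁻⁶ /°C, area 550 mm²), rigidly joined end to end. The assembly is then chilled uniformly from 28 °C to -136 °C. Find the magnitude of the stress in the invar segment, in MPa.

If the supports were absent, the total length change would be Σ αᵢΔT Lᵢ = 18.6×10⁻⁶×164×625 + 1.5×10⁻⁶×164×240 = 1.966 mm.
The walls prevent any net length change, so an axial force P (same in every segment) develops. Compatibility: P · Σ Lᵢ/(AᵢEᵢ) = δ_free.
The series flexibility is Σ Lᵢ/(AᵢEᵢ) = 625/(1425×113×10³) + 240/(550×149×10³) = 6.81×10⁻⁶ mm/N.
Hence P = δ_free / Σ(L/AE) = 1.966/6.81×10⁻⁶ = 288.6 kN (tensile).
σ_{invar} = P / A = 288600 / 550 = 524.8 MPa.

σ ≈ 525 MPa (tensile)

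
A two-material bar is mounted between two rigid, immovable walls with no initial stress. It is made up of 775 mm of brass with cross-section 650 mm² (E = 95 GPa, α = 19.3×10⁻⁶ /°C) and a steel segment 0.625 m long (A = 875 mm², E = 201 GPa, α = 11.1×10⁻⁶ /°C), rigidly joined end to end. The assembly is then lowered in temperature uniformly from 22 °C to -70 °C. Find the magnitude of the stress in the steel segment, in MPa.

σ ≈ 143 MPa (tensile)

If the supports were absent, the total length change would be Σ αᵢΔT Lᵢ = 19.3×10⁻⁶×92×775 + 11.1×10⁻⁶×92×625 = 2.014 mm.
The rigid supports impose zero overall length change; the single axial force P common to all segments must satisfy P Σ Lᵢ/(AᵢEᵢ) = δ_free.
Σ Lᵢ/(AᵢEᵢ) = 775/(650×95×10³) + 625/(875×201×10³) = 1.61×10⁻⁵ mm/N.
So P = 2.014 / 1.61×10⁻⁵ = 125.1 kN, tensile.
σ_{steel} = P / A = 125100 / 875 = 142.9 MPa.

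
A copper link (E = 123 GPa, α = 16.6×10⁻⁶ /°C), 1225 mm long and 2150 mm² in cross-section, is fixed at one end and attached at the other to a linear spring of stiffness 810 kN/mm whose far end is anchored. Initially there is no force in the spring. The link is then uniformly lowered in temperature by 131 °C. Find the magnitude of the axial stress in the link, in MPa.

σ ≈ 211 MPa (tensile)

Free thermal contraction: δ_free = αΔT L = 16.6×10⁻⁶ × 131 × 1225 = 2.664 mm.
With a force P in the spring, the elastic change of the link is PL/(AE) and that of the spring is P/k; compatibility requires their sum to equal δ_free.
P [ L/(AE) + 1/k ] = δ_free → P [ 1225/(2150×123×10³) + 1/(810×10³) ] = 2.664.
P = 2.664 / 5.867×10⁻⁶ = 454100 N.
σ = P/A = 454100/2150 = 211.2 MPa.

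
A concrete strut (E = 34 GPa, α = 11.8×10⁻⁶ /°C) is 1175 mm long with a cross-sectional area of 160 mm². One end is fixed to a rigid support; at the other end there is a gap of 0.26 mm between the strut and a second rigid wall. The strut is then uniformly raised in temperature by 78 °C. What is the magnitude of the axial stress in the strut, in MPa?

Unrestrained expansion: δ_free = αΔT L = 11.8×10⁻⁶ × 78 × 1175 = 1.081 mm.
The gap closes (δ_free > 0.26 mm) and the wall then resists a further 1.081 − 0.26 = 0.8215 mm of expansion.
So σ = E(δ_free − g)/L = 34×10³ × 0.8215/1175 = 23.77 MPa.

σ ≈ 23.8 MPa (compressive)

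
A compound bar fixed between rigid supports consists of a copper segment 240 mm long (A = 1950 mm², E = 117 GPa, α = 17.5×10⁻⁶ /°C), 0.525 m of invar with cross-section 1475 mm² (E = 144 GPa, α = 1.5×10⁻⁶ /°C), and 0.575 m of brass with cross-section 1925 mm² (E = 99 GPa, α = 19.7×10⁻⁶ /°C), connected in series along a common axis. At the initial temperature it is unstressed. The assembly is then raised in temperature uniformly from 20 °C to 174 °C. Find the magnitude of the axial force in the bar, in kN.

If the supports were absent, the total length change would be Σ αᵢΔT Lᵢ = 17.5×10⁻⁶×154×240 + 1.5×10⁻⁶×154×525 + 19.7×10⁻⁶×154×575 = 2.513 mm.
Since the ends are fixed, an axial force P builds up, equal in every segment, with P · Σ Lᵢ/(AᵢEᵢ) = δ_free.
Σ Lᵢ/(AᵢEᵢ) = 240/(1950×117×10³) + 525/(1475×144×10³) + 575/(1925×99×10³) = 6.541×10⁻⁶ mm/N.
Hence P = δ_free / Σ(L/AE) = 2.513/6.541×10⁻⁶ = 384.1 kN (compressive).

P ≈ 384 kN (compressive)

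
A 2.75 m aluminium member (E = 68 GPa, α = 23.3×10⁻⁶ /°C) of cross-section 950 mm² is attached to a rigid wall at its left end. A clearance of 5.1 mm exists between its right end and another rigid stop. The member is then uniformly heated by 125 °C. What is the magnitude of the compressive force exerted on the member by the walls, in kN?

P ≈ 68.3 kN

If the wall were absent the member would grow by αΔT L = 23.3×10⁻⁶ × 125 × 2750 = 8.009 mm.
The gap closes (δ_free > 5.1 mm) and the wall then resists a further 8.009 − 5.1 = 2.909 mm of expansion.
Compatibility: PL/(AE) = 2.909 mm, so σ = P/A = E × (2.909/2750) = 71.94 MPa.
Force on the wall = σA = 71.94 × 950 mm² = 68.34 kN.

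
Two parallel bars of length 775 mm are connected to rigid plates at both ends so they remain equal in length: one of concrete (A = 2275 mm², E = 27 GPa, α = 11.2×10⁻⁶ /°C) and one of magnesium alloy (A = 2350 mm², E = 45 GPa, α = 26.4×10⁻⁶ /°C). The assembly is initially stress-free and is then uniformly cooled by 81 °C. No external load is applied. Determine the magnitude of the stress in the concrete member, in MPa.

Equilibrium of a rigid end plate with no external load gives equal and opposite internal forces ±P in the two members. Since α_{magnesium alloy} > α_{concrete}, cooling drives the magnesium alloy into tension and the concrete into compression.
Equating the net (thermal + elastic) strains gives |α₁ − α₂|·ΔT = P·[1/(A₁E₁) + 1/(A₂E₂)].
|α₁ − α₂|·ΔT = 15.2×10⁻⁶ × 81 = 0.001231.
1/(A₁E₁) + 1/(A₂E₂) = 1/(2275×27×10³) + 1/(2350×45×10³) = 2.574×10⁻⁸ N⁻¹.
P = 0.001231 / 2.574×10⁻⁸ = 47840 N = 47.84 kN.
σ_{concrete} = P/A₁ = 47840/2275 = 21.03 MPa, compressive.

σ ≈ 21 MPa (compressive)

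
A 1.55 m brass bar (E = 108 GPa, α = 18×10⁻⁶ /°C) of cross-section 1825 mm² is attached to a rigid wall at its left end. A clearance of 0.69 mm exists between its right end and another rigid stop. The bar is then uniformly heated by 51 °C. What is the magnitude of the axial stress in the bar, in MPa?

Free thermal elongation = αΔT L = 18×10⁻⁶ × 51 × 1550 = 1.423 mm.
The gap closes (δ_free > 0.69 mm) and the wall then resists a further 1.423 − 0.69 = 0.7329 mm of expansion.
That suppressed elongation corresponds to σ = E·Δ/L = 108×10³ × 0.7329/1550 = 51.07 MPa.

σ ≈ 51.1 MPa (compressive)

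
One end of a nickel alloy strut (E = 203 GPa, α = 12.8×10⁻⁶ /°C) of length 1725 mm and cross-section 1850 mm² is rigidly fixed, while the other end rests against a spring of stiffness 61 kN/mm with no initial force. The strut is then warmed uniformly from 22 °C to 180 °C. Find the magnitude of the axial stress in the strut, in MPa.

Free thermal expansion: δ_free = αΔT L = 12.8×10⁻⁶ × 158 × 1725 = 3.489 mm.
Let P be the compressive force at the spring. The strut shortens elastically by PL/(AE) and the spring compresses by P/k; together these equal δ_free.
So P = δ_free / [L/(AE) + 1/k] = 3.489 / [ 1725/(1850×203×10³) + 1/(61×10³) ].
P = 3.489 / 2.099×10⁻⁵ = 166200 N.
σ = P/A = 166200/1850 = 89.85 MPa.

σ ≈ 89.9 MPa (compressive)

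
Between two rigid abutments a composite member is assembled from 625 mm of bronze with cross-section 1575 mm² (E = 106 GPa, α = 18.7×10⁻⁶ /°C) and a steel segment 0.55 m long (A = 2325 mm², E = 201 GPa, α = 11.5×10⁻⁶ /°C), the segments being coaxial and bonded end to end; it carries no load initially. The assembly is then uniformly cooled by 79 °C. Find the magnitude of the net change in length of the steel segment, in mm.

|ΔL| ≈ 0.159 mm

If the supports were absent, the total length change would be Σ αᵢΔT Lᵢ = 18.7×10⁻⁶×79×625 + 11.5×10⁻⁶×79×550 = 1.423 mm.
Since the ends are fixed, an axial force P builds up, equal in every segment, with P · Σ Lᵢ/(AᵢEᵢ) = δ_free.
Σ Lᵢ/(AᵢEᵢ) = 625/(1575×106×10³) + 550/(2325×201×10³) = 4.921×10⁻⁶ mm/N.
So P = 1.423 / 4.921×10⁻⁶ = 289.2 kN, tensile.
For the steel segment, free thermal change = 11.5×10⁻⁶×79×550 = 0.4997 mm and elastic change from P = 289200×550/(2325×201×10³) = 0.3404 mm; these oppose, so the net change is 0.159 mm (segment shortens).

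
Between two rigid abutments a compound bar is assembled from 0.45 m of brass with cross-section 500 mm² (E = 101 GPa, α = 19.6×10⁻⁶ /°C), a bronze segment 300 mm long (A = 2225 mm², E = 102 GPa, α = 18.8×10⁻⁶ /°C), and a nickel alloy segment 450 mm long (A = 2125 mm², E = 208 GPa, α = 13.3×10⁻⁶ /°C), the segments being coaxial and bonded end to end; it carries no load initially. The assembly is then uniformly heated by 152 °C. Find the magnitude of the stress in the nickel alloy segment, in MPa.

σ ≈ 130 MPa (compressive)

With the walls removed the bar would change length by δ_free = Σ αᵢΔT Lᵢ = 19.6×10⁻⁶×152×450 + 18.8×10⁻⁶×152×300 + 13.3×10⁻⁶×152×450 = 3.108 mm.
Since the ends are fixed, an axial force P builds up, equal in every segment, with P · Σ Lᵢ/(AᵢEᵢ) = δ_free.
Σ Lᵢ/(AᵢEᵢ) = 450/(500×101×10³) + 300/(2225×102×10³) + 450/(2125×208×10³) = 1.125×10⁻⁵ mm/N.
P = 3.108 / 1.125×10⁻⁵ = 276200 N = 276.2 kN, compressive.
σ_{nickel alloy} = P / A = 276200 / 2125 = 130 MPa.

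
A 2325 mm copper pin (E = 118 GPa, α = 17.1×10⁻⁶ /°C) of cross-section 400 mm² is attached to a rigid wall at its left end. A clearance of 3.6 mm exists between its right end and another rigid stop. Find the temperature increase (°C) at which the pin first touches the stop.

ΔT ≈ 90.5 °C

Contact occurs when the free expansion equals the gap: αΔT L = 3.6 mm.
So ΔT = g/(αL) = 3.6/(17.1×10⁻⁶ × 2325) = 90.55 °C.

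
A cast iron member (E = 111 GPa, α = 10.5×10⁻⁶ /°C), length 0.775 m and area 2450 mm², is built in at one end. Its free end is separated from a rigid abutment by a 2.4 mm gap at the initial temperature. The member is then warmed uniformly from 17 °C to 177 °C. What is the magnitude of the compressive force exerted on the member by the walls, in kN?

If the wall were absent the member would grow by αΔT L = 10.5×10⁻⁶ × 160 × 775 = 1.302 mm.
Since δ_free = 1.3 mm is less than the 2.4 mm gap, the member never touches the wall. No axial force develops.

P ≈ 0 kN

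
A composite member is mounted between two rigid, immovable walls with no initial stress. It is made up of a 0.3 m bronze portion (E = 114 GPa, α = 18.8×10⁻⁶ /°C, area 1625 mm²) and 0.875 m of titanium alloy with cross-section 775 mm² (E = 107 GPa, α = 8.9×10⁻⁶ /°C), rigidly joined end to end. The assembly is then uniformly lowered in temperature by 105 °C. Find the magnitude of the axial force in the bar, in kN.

P ≈ 116 kN (tensile)

If the supports were absent, the total length change would be Σ αᵢΔT Lᵢ = 18.8×10⁻⁶×105×300 + 8.9×10⁻⁶×105×875 = 1.41 mm.
Since the ends are fixed, an axial force P builds up, equal in every segment, with P · Σ Lᵢ/(AᵢEᵢ) = δ_free.
Σ Lᵢ/(AᵢEᵢ) = 300/(1625×114×10³) + 875/(775×107×10³) = 1.217×10⁻⁵ mm/N.
So P = 1.41 / 1.217×10⁻⁵ = 115.8 kN, tensile.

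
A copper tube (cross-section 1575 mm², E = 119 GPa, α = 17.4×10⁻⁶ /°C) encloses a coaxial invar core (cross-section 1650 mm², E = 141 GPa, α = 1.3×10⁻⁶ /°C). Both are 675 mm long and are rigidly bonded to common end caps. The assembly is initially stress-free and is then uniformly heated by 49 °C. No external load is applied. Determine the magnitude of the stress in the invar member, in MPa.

σ ≈ 49.6 MPa (tensile)

The copper has the larger α, so on heating it would change length more than the invar if both were free. The rigid plates force a common final length, so the copper is put into compression and the invar into tension, with equal and opposite forces P (no external load).
Equating the net (thermal + elastic) strains gives |α₁ − α₂|·ΔT = P·[1/(A₁E₁) + 1/(A₂E₂)].
|α₁ − α₂|·ΔT = 16.1×10⁻⁶ × 49 = 0.0007889.
1/(A₁E₁) + 1/(A₂E₂) = 1/(1575×119×10³) + 1/(1650×141×10³) = 9.634×10⁻⁹ N⁻¹.
So P = 0.0007889 / 9.634×10⁻⁹ = 81.89 kN.
σ_{invar} = P/A₂ = 81890/1650 = 49.63 MPa, tensile.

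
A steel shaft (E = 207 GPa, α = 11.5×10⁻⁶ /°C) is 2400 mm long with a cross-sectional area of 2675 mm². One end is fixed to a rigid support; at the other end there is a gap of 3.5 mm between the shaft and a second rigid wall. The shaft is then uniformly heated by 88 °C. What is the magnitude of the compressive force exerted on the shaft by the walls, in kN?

Unrestrained expansion: δ_free = αΔT L = 11.5×10⁻⁶ × 88 × 2400 = 2.429 mm.
Since δ_free = 2.43 mm is less than the 3.5 mm gap, the shaft never touches the wall. No axial force develops.

P ≈ 0 kN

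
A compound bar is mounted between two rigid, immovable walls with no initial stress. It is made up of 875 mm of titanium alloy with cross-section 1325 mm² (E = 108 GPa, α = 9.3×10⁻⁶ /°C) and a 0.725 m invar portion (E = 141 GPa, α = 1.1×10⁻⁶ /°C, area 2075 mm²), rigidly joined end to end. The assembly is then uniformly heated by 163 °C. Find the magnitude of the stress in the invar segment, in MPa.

σ ≈ 81.7 MPa (compressive)

Free thermal expansion of the whole bar: Σ αᵢΔT Lᵢ = 9.3×10⁻⁶×163×875 + 1.1×10⁻⁶×163×725 = 1.456 mm.
The rigid supports impose zero overall length change; the single axial force P common to all segments must satisfy P Σ Lᵢ/(AᵢEᵢ) = δ_free.
Σ Lᵢ/(AᵢEᵢ) = 875/(1325×108×10³) + 725/(2075×141×10³) = 8.593×10⁻⁶ mm/N.
Hence P = δ_free / Σ(L/AE) = 1.456/8.593×10⁻⁶ = 169.5 kN (compressive).
σ_{invar} = P / A = 169500 / 2075 = 81.68 MPa.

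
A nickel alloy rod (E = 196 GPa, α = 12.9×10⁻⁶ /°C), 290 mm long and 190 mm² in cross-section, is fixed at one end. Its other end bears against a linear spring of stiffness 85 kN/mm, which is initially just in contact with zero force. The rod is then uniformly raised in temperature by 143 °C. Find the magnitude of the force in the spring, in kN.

P ≈ 27.4 kN

If the spring were absent the rod would lengthen by αΔT L = 12.9×10⁻⁶ × 143 × 290 = 0.535 mm.
Let P be the compressive force at the spring. The rod shortens elastically by PL/(AE) and the spring compresses by P/k; together these equal δ_free.
So P = δ_free / [L/(AE) + 1/k] = 0.535 / [ 290/(190×196×10³) + 1/(85×10³) ].
P = 0.535 / 1.955×10⁻⁵ = 27360 N.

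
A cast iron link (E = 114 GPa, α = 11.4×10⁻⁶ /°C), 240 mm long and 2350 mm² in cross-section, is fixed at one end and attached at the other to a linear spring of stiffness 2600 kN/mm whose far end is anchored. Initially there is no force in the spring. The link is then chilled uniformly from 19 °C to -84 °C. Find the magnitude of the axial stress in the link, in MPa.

Free thermal contraction: δ_free = αΔT L = 11.4×10⁻⁶ × 103 × 240 = 0.2818 mm.
Let P be the tensile force in the spring. The link extends elastically by PL/(AE) and the spring stretches by P/k; together these equal δ_free.
So P = δ_free / [L/(AE) + 1/k] = 0.2818 / [ 240/(2350×114×10³) + 1/(2600×10³) ].
P = 0.2818 / 1.28×10⁻⁶ = 220100 N.
σ = P/A = 220100/2350 = 93.65 MPa.

σ ≈ 93.7 MPa (tensile)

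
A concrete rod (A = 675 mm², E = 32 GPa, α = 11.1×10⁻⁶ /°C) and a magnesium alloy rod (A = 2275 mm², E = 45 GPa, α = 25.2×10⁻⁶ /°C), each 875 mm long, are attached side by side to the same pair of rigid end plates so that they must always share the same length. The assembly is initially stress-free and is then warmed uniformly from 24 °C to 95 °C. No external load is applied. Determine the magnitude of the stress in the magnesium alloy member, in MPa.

σ ≈ 7.85 MPa (compressive)

The magnesium alloy has the larger α, so on heating it would change length more than the concrete if both were free. The rigid plates force a common final length, so the magnesium alloy is put into compression and the concrete into tension, with equal and opposite forces P (no external load).
Setting the final lengths equal and cancelling L: (α₁ − α₂)ΔT = P/(A₁E₁) + P/(A₂E₂).
|α₁ − α₂|·ΔT = 14.1×10⁻⁶ × 71 = 0.001001.
1/(A₁E₁) + 1/(A₂E₂) = 1/(675×32×10³) + 1/(2275×45×10³) = 5.606×10⁻⁸ N⁻¹.
So P = 0.001001 / 5.606×10⁻⁸ = 17.86 kN.
σ_{magnesium alloy} = P/A₂ = 17860/2275 = 7.849 MPa, compressive.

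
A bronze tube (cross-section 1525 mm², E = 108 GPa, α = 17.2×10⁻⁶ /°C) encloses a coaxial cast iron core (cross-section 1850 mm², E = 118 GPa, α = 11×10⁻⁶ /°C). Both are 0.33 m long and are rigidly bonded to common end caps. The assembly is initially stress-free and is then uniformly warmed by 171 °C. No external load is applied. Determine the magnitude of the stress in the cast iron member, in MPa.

The bronze has the larger α, so on heating it would change length more than the cast iron if both were free. The rigid plates force a common final length, so the bronze is put into compression and the cast iron into tension, with equal and opposite forces P (no external load).
Setting the final lengths equal and cancelling L: (α₁ − α₂)ΔT = P/(A₁E₁) + P/(A₂E₂).
|α₁ − α₂|·ΔT = 6.2×10⁻⁶ × 171 = 0.00106.
1/(A₁E₁) + 1/(A₂E₂) = 1/(1525×108×10³) + 1/(1850×118×10³) = 1.065×10⁻⁸ N⁻¹.
P = 0.00106 / 1.065×10⁻⁸ = 99530 N = 99.53 kN.
σ_{cast iron} = P/A₂ = 99530/1850 = 53.8 MPa, tensile.

σ ≈ 53.8 MPa (tensile)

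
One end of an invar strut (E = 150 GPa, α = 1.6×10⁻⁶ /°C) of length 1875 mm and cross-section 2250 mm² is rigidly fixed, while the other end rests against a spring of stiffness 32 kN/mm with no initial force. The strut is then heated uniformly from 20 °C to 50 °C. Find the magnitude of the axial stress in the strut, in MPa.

Free thermal expansion: δ_free = αΔT L = 1.6×10⁻⁶ × 30 × 1875 = 0.09 mm.
Let P be the compressive force at the spring. The strut shortens elastically by PL/(AE) and the spring compresses by P/k; together these equal δ_free.
So P = δ_free / [L/(AE) + 1/k] = 0.09 / [ 1875/(2250×150×10³) + 1/(32×10³) ].
P = 0.09 / 3.681×10⁻⁵ = 2445 N.
σ = P/A = 2445/2250 = 1.087 MPa.

σ ≈ 1.09 MPa (compressive)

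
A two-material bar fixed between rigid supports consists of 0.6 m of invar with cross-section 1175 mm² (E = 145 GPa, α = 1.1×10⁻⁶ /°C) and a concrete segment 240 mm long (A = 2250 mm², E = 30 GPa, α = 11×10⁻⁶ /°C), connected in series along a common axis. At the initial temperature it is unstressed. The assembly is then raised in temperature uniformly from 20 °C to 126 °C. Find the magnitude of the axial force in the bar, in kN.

P ≈ 49.4 kN (compressive)

Free thermal expansion of the whole bar: Σ αᵢΔT Lᵢ = 1.1×10⁻⁶×106×600 + 11×10⁻⁶×106×240 = 0.3498 mm.
The rigid supports impose zero overall length change; the single axial force P common to all segments must satisfy P Σ Lᵢ/(AᵢEᵢ) = δ_free.
The series flexibility is Σ Lᵢ/(AᵢEᵢ) = 600/(1175×145×10³) + 240/(2250×30×10³) = 7.077×10⁻⁶ mm/N.
Hence P = δ_free / Σ(L/AE) = 0.3498/7.077×10⁻⁶ = 49.43 kN (compressive).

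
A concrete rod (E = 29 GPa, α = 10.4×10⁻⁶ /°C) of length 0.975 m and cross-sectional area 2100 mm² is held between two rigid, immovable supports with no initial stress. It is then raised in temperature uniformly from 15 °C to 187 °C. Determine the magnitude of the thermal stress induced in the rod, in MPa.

σ ≈ 51.9 MPa (compressive)

The supports are rigid, so the total axial strain is zero. The restrained thermal strain is ε = αΔT = 10.4×10⁻⁶ × 172 = 1788.8×10⁻⁶.
Hence σ = E·αΔT = 29×10³ × 1788.8×10⁻⁶ = 51.88 MPa, compressive.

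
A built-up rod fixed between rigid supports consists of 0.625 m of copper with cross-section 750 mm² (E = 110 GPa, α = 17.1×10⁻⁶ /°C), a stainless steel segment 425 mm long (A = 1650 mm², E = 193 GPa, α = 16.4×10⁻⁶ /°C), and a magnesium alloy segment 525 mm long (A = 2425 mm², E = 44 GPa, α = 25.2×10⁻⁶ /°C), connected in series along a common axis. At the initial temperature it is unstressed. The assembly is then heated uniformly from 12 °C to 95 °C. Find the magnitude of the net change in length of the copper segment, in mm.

|ΔL| ≈ 0.517 mm

Free thermal expansion of the whole bar: Σ αᵢΔT Lᵢ = 17.1×10⁻⁶×83×625 + 16.4×10⁻⁶×83×425 + 25.2×10⁻⁶×83×525 = 2.564 mm.
Since the ends are fixed, an axial force P builds up, equal in every segment, with P · Σ Lᵢ/(AᵢEᵢ) = δ_free.
Σ Lᵢ/(AᵢEᵢ) = 625/(750×110×10³) + 425/(1650×193×10³) + 525/(2425×44×10³) = 1.383×10⁻⁵ mm/N.
So P = 2.564 / 1.383×10⁻⁵ = 185.4 kN, compressive.
For the copper segment, free thermal change = 17.1×10⁻⁶×83×625 = 0.8871 mm and elastic change from P = 185400×625/(750×110×10³) = 1.404 mm; these oppose, so the net change is 0.517 mm (segment shortens).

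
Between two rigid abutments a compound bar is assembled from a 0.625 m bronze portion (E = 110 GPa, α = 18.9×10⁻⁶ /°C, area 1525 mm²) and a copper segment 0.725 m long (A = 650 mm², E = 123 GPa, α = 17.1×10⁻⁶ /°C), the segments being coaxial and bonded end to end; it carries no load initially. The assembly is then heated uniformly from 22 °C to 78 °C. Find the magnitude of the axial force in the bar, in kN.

P ≈ 106 kN (compressive)

With the walls removed the bar would change length by δ_free = Σ αᵢΔT Lᵢ = 18.9×10⁻⁶×56×625 + 17.1×10⁻⁶×56×725 = 1.356 mm.
Since the ends are fixed, an axial force P builds up, equal in every segment, with P · Σ Lᵢ/(AᵢEᵢ) = δ_free.
Σ Lᵢ/(AᵢEᵢ) = 625/(1525×110×10³) + 725/(650×123×10³) = 1.279×10⁻⁵ mm/N.
So P = 1.356 / 1.279×10⁻⁵ = 106 kN, compressive.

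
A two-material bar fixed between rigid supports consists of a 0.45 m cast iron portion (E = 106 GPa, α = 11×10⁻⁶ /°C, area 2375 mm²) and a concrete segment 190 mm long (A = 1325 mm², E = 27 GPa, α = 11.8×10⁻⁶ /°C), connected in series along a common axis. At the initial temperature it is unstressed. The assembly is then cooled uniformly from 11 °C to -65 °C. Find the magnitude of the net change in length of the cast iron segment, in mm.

|ΔL| ≈ 0.239 mm

Free thermal contraction of the whole bar: Σ αᵢΔT Lᵢ = 11×10⁻⁶×76×450 + 11.8×10⁻⁶×76×190 = 0.5466 mm.
The rigid supports impose zero overall length change; the single axial force P common to all segments must satisfy P Σ Lᵢ/(AᵢEᵢ) = δ_free.
The series flexibility is Σ Lᵢ/(AᵢEᵢ) = 450/(2375×106×10³) + 190/(1325×27×10³) = 7.098×10⁻⁶ mm/N.
Hence P = δ_free / Σ(L/AE) = 0.5466/7.098×10⁻⁶ = 77 kN (tensile).
For the cast iron segment, free thermal change = 11×10⁻⁶×76×450 = 0.3762 mm and elastic change from P = 77000×450/(2375×106×10³) = 0.1376 mm; these oppose, so the net change is 0.239 mm (segment shortens).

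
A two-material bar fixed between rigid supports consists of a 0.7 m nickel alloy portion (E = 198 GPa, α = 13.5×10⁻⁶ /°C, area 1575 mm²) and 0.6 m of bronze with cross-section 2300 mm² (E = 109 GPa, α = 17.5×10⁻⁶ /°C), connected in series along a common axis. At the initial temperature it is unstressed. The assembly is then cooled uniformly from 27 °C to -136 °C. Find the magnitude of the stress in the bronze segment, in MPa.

σ ≈ 305 MPa (tensile)

If the supports were absent, the total length change would be Σ αᵢΔT Lᵢ = 13.5×10⁻⁶×163×700 + 17.5×10⁻⁶×163×600 = 3.252 mm.
The rigid supports impose zero overall length change; the single axial force P common to all segments must satisfy P Σ Lᵢ/(AᵢEᵢ) = δ_free.
The series flexibility is Σ Lᵢ/(AᵢEᵢ) = 700/(1575×198×10³) + 600/(2300×109×10³) = 4.638×10⁻⁶ mm/N.
Hence P = δ_free / Σ(L/AE) = 3.252/4.638×10⁻⁶ = 701.1 kN (tensile).
σ_{bronze} = P / A = 701100 / 2300 = 304.8 MPa.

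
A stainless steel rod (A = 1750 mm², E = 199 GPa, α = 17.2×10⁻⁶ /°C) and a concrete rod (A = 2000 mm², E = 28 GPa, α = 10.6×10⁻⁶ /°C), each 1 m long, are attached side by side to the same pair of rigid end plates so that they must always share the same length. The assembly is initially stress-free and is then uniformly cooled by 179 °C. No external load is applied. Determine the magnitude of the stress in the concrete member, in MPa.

σ ≈ 28.5 MPa (compressive)

The stainless steel has the larger α, so on cooling it would change length more than the concrete if both were free. The rigid plates force a common final length, so the stainless steel is put into tension and the concrete into compression, with equal and opposite forces P (no external load).
Compatibility of the two members (thermal + elastic change equal): (α₁ − α₂)ΔT = P·[1/(A₁E₁) + 1/(A₂E₂)].
|α₁ − α₂|·ΔT = 6.6×10⁻⁶ × 179 = 0.001181.
1/(A₁E₁) + 1/(A₂E₂) = 1/(1750×199×10³) + 1/(2000×28×10³) = 2.073×10⁻⁸ N⁻¹.
So P = 0.001181 / 2.073×10⁻⁸ = 56.99 kN.
σ_{concrete} = P/A₂ = 56990/2000 = 28.5 MPa, compressive.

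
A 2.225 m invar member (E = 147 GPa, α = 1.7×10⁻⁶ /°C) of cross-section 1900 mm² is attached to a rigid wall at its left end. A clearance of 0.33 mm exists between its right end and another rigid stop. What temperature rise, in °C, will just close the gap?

The gap closes when αΔT L = 0.33 mm, since the member is still unstressed at that instant.
So ΔT = g/(αL) = 0.33/(1.7×10⁻⁶ × 2225) = 87.24 °C.

ΔT ≈ 87.2 °C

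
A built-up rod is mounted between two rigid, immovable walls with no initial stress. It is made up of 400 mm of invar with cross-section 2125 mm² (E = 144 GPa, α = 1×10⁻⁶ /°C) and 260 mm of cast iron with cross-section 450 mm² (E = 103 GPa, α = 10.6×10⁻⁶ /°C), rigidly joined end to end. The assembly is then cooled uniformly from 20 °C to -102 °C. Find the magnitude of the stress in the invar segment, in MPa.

With the walls removed the bar would change length by δ_free = Σ αᵢΔT Lᵢ = 1×10⁻⁶×122×400 + 10.6×10⁻⁶×122×260 = 0.385 mm.
The walls prevent any net length change, so an axial force P (same in every segment) develops. Compatibility: P · Σ Lᵢ/(AᵢEᵢ) = δ_free.
The series flexibility is Σ Lᵢ/(AᵢEᵢ) = 400/(2125×144×10³) + 260/(450×103×10³) = 6.917×10⁻⁶ mm/N.
So P = 0.385 / 6.917×10⁻⁶ = 55.67 kN, tensile.
σ_{invar} = P / A = 55670 / 2125 = 26.2 MPa.

σ ≈ 26.2 MPa (tensile)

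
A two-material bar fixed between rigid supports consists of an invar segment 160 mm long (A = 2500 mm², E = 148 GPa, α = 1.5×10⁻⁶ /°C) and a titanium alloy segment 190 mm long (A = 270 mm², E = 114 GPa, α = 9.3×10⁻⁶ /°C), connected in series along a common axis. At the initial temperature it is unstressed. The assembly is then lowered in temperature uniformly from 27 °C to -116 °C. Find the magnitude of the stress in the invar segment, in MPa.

With the walls removed the bar would change length by δ_free = Σ αᵢΔT Lᵢ = 1.5×10⁻⁶×143×160 + 9.3×10⁻⁶×143×190 = 0.287 mm.
The rigid supports impose zero overall length change; the single axial force P common to all segments must satisfy P Σ Lᵢ/(AᵢEᵢ) = δ_free.
The series flexibility is Σ Lᵢ/(AᵢEᵢ) = 160/(2500×148×10³) + 190/(270×114×10³) = 6.605×10⁻⁶ mm/N.
P = 0.287 / 6.605×10⁻⁶ = 43450 N = 43.45 kN, tensile.
σ_{invar} = P / A = 43450 / 2500 = 17.38 MPa.

σ ≈ 17.4 MPa (tensile)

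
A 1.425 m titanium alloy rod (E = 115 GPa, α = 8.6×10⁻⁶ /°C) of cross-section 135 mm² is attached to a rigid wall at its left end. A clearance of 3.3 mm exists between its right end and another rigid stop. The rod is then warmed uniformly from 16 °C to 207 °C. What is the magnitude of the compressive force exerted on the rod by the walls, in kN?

P ≈ 0 kN

Free thermal elongation = αΔT L = 8.6×10⁻⁶ × 191 × 1425 = 2.341 mm.
This is smaller than the 3.3 mm clearance, so the rod expands freely without reaching the stop — the stress is zero.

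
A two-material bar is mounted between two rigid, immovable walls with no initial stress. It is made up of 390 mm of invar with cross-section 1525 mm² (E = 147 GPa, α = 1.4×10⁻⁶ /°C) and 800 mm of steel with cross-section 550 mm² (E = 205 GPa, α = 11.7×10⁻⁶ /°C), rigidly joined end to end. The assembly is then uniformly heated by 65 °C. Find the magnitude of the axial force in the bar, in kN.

P ≈ 72.9 kN (compressive)

With the walls removed the bar would change length by δ_free = Σ αᵢΔT Lᵢ = 1.4×10⁻⁶×65×390 + 11.7×10⁻⁶×65×800 = 0.6439 mm.
The walls prevent any net length change, so an axial force P (same in every segment) develops. Compatibility: P · Σ Lᵢ/(AᵢEᵢ) = δ_free.
Σ Lᵢ/(AᵢEᵢ) = 390/(1525×147×10³) + 800/(550×205×10³) = 8.835×10⁻⁶ mm/N.
P = 0.6439 / 8.835×10⁻⁶ = 72880 N = 72.88 kN, compressive.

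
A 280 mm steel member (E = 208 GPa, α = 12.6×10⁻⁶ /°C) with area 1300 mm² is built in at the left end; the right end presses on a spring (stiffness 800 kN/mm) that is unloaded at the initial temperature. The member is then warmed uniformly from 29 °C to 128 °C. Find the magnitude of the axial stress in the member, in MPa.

σ ≈ 118 MPa (compressive)

The unrestrained thermal change is αΔT L = 12.6×10⁻⁶ × 99 × 280 = 0.3493 mm.
With a force P in the spring, the elastic change of the member is PL/(AE) and that of the spring is P/k; compatibility requires their sum to equal δ_free.
So P = δ_free / [L/(AE) + 1/k] = 0.3493 / [ 280/(1300×208×10³) + 1/(800×10³) ].
P = 0.3493 / 2.286×10⁻⁶ = 152800 N.
σ = P/A = 152800/1300 = 117.6 MPa.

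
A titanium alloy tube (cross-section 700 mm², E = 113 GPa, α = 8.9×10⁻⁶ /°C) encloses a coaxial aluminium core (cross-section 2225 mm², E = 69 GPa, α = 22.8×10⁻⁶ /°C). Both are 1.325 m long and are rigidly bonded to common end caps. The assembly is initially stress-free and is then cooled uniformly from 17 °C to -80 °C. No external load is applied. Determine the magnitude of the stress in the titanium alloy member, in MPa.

σ ≈ 101 MPa (compressive)

The aluminium has the larger α, so on cooling it would change length more than the titanium alloy if both were free. The rigid plates force a common final length, so the aluminium is put into tension and the titanium alloy into compression, with equal and opposite forces P (no external load).
Equating the net (thermal + elastic) strains gives |α₁ − α₂|·ΔT = P·[1/(A₁E₁) + 1/(A₂E₂)].
|α₁ − α₂|·ΔT = 13.9×10⁻⁶ × 97 = 0.001348.
1/(A₁E₁) + 1/(A₂E₂) = 1/(700×113×10³) + 1/(2225×69×10³) = 1.916×10⁻⁸ N⁻¹.
So P = 0.001348 / 1.916×10⁻⁸ = 70.39 kN.
σ_{titanium alloy} = P/A₁ = 70390/700 = 100.6 MPa, compressive.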